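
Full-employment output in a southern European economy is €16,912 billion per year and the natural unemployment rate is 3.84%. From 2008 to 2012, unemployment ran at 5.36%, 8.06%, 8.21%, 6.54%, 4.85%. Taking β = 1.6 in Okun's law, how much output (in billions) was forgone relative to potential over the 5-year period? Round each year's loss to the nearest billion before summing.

€3,739 billion

Year 2008: gap = -1.6 × (5.36 - 3.84) = -2.432%, loss ≈ 16912 × 2.432/100 ≈ 411.
Year 2009: gap = -1.6 × (8.06 - 3.84) = -6.752%, loss ≈ 16912 × 6.752/100 ≈ 1142.
Year 2010: gap = -1.6 × (8.21 - 3.84) = -6.992%, loss ≈ 16912 × 6.992/100 ≈ 1182.
Year 2011: gap = -1.6 × (6.54 - 3.84) = -4.32%, loss ≈ 16912 × 4.32/100 ≈ 731.
Year 2012: gap = -1.6 × (4.85 - 3.84) = -1.616%, loss ≈ 16912 × 1.616/100 ≈ 273.
Total lost output = 411 + 1142 + 1182 + 731 + 273 = 3739 billion.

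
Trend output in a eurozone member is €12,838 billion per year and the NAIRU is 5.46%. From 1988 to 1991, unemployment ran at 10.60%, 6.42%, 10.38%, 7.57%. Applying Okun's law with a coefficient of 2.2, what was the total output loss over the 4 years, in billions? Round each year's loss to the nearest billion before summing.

Year 1988: gap = -2.2 × (10.6 - 5.46) = -11.308%, loss ≈ 12838 × 11.308/100 ≈ 1452.
Year 1989: gap = -2.2 × (6.42 - 5.46) = -2.112%, loss ≈ 12838 × 2.112/100 ≈ 271.
Year 1990: gap = -2.2 × (10.38 - 5.46) = -10.824%, loss ≈ 12838 × 10.824/100 ≈ 1390.
Year 1991: gap = -2.2 × (7.57 - 5.46) = -4.642%, loss ≈ 12838 × 4.642/100 ≈ 596.
Total lost output = 1452 + 271 + 1390 + 596 = 3709 billion.

€3,709 billion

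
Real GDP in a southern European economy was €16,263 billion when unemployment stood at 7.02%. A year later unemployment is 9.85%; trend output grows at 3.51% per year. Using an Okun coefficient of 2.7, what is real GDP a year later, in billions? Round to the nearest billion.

Δu = 9.85 - 7.02 = 2.83 points.
Okun's law (growth form): g_Y = g_Y* - β × Δu = 3.51 - 2.7 × (2.83) = 3.51 - 7.641 = -4.131%.
Real GDP in the next year = 16263 × (1 - 4.131/100) = 16263 × 0.95869 ≈ 15591 billion.

€15,591 billion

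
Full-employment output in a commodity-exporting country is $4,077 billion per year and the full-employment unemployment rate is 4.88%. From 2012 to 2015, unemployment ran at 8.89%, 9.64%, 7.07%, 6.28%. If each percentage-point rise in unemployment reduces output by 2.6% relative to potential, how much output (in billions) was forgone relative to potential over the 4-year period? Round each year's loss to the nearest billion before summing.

$1,310 billion

Year 2012: gap = -2.6 × (8.89 - 4.88) = -10.426%, loss ≈ 4077 × 10.426/100 ≈ 425.
Year 2013: gap = -2.6 × (9.64 - 4.88) = -12.376%, loss ≈ 4077 × 12.376/100 ≈ 505.
Year 2014: gap = -2.6 × (7.07 - 4.88) = -5.694%, loss ≈ 4077 × 5.694/100 ≈ 232.
Year 2015: gap = -2.6 × (6.28 - 4.88) = -3.64%, loss ≈ 4077 × 3.64/100 ≈ 148.
Total lost output = 425 + 505 + 232 + 148 = 1310 billion.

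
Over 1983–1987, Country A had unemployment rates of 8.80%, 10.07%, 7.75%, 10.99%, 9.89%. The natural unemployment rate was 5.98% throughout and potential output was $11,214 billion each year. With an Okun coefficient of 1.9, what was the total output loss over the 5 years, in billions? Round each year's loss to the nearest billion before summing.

$3,749 billion

Year 1983: gap = -1.9 × (8.8 - 5.98) = -5.358%, loss ≈ 11214 × 5.358/100 ≈ 601.
Year 1984: gap = -1.9 × (10.07 - 5.98) = -7.771%, loss ≈ 11214 × 7.771/100 ≈ 871.
Year 1985: gap = -1.9 × (7.75 - 5.98) = -3.363%, loss ≈ 11214 × 3.363/100 ≈ 377.
Year 1986: gap = -1.9 × (10.99 - 5.98) = -9.519%, loss ≈ 11214 × 9.519/100 ≈ 1067.
Year 1987: gap = -1.9 × (9.89 - 5.98) = -7.429%, loss ≈ 11214 × 7.429/100 ≈ 833.
Total lost output = 601 + 871 + 377 + 1067 + 833 = 3749 billion.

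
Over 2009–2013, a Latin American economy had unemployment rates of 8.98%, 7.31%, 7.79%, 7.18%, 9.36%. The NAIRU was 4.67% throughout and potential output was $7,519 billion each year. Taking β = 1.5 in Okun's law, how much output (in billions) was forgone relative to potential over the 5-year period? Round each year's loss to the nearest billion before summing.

$1,948 billion

Year 2009: gap = -1.5 × (8.98 - 4.67) = -6.465%, loss ≈ 7519 × 6.465/100 ≈ 486.
Year 2010: gap = -1.5 × (7.31 - 4.67) = -3.96%, loss ≈ 7519 × 3.96/100 ≈ 298.
Year 2011: gap = -1.5 × (7.79 - 4.67) = -4.68%, loss ≈ 7519 × 4.68/100 ≈ 352.
Year 2012: gap = -1.5 × (7.18 - 4.67) = -3.765%, loss ≈ 7519 × 3.765/100 ≈ 283.
Year 2013: gap = -1.5 × (9.36 - 4.67) = -7.035%, loss ≈ 7519 × 7.035/100 ≈ 529.
Total lost output = 486 + 298 + 352 + 283 + 529 = 1948 billion.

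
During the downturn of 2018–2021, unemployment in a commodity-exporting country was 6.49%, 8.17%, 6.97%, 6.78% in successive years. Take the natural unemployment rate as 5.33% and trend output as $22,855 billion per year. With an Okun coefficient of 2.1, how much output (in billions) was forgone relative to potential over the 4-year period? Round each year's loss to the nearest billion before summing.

$3,403 billion

Year 2018: gap = -2.1 × (6.49 - 5.33) = -2.436%, loss ≈ 22855 × 2.436/100 ≈ 557.
Year 2019: gap = -2.1 × (8.17 - 5.33) = -5.964%, loss ≈ 22855 × 5.964/100 ≈ 1363.
Year 2020: gap = -2.1 × (6.97 - 5.33) = -3.444%, loss ≈ 22855 × 3.444/100 ≈ 787.
Year 2021: gap = -2.1 × (6.78 - 5.33) = -3.045%, loss ≈ 22855 × 3.045/100 ≈ 696.
Total lost output = 557 + 1363 + 787 + 696 = 3403 billion.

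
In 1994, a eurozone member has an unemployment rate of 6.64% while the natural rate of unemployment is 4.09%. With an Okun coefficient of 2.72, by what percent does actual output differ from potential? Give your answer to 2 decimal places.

The unemployment gap is 6.64 - 4.09 = 2.55 percentage points.
Okun's law gives an output gap of -2.72 × 2.55 = -6.936%, i.e. 6.94% below potential.

-6.94%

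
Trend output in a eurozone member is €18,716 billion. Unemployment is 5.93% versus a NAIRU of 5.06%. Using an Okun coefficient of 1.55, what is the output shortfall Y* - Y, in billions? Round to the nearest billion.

Output gap = -1.55 × (5.93 - 5.06) = -1.55 × 0.87 = -1.3485%.
Actual GDP ≈ 18716 × 0.986515 ≈ 18464 billion, so the shortfall is 18716 - 18464 = 252 billion.

€252 billion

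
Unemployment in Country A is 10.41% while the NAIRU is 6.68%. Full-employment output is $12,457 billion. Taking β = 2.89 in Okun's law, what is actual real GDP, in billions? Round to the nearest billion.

$11,114 billion

Unemployment gap = 10.41 - 6.68 = 3.73 points, so the output gap is -2.89 × 3.73 = -10.7797%.
Actual GDP = 12457 × (1 - 10.7797/100) = 12457 × 0.892203 ≈ 11114 billion.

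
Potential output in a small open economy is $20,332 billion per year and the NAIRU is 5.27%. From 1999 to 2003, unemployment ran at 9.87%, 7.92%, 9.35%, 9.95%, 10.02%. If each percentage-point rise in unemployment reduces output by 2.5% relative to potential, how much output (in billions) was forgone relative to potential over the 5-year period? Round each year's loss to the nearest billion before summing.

$10,552 billion

Year 1999: gap = -2.5 × (9.87 - 5.27) = -11.5%, loss ≈ 20332 × 11.5/100 ≈ 2338.
Year 2000: gap = -2.5 × (7.92 - 5.27) = -6.625%, loss ≈ 20332 × 6.625/100 ≈ 1347.
Year 2001: gap = -2.5 × (9.35 - 5.27) = -10.2%, loss ≈ 20332 × 10.2/100 ≈ 2074.
Year 2002: gap = -2.5 × (9.95 - 5.27) = -11.7%, loss ≈ 20332 × 11.7/100 ≈ 2379.
Year 2003: gap = -2.5 × (10.02 - 5.27) = -11.875%, loss ≈ 20332 × 11.875/100 ≈ 2414.
Total lost output = 2338 + 1347 + 2074 + 2379 + 2414 = 10552 billion.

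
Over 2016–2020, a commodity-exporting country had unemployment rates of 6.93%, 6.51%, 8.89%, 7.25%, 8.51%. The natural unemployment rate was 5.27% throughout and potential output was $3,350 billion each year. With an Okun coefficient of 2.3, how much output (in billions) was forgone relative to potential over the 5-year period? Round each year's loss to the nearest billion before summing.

$906 billion

Year 2016: gap = -2.3 × (6.93 - 5.27) = -3.818%, loss ≈ 3350 × 3.818/100 ≈ 128.
Year 2017: gap = -2.3 × (6.51 - 5.27) = -2.852%, loss ≈ 3350 × 2.852/100 ≈ 96.
Year 2018: gap = -2.3 × (8.89 - 5.27) = -8.326%, loss ≈ 3350 × 8.326/100 ≈ 279.
Year 2019: gap = -2.3 × (7.25 - 5.27) = -4.554%, loss ≈ 3350 × 4.554/100 ≈ 153.
Year 2020: gap = -2.3 × (8.51 - 5.27) = -7.452%, loss ≈ 3350 × 7.452/100 ≈ 250.
Total lost output = 128 + 96 + 279 + 153 + 250 = 906 billion.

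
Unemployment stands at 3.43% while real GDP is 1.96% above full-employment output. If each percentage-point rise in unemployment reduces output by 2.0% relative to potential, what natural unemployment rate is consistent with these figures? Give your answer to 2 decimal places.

4.41%

From Okun's law, u - u* = -(output gap)/β = -(1.96)/2.0 = -0.98 points.
So u* = 3.43 + 0.98 = 4.41%.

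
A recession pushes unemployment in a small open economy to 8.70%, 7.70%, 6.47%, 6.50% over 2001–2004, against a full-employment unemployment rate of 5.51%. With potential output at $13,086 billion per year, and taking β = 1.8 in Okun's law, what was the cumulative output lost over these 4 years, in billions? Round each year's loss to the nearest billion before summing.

$1,726 billion

Year 2001: gap = -1.8 × (8.7 - 5.51) = -5.742%, loss ≈ 13086 × 5.742/100 ≈ 751.
Year 2002: gap = -1.8 × (7.7 - 5.51) = -3.942%, loss ≈ 13086 × 3.942/100 ≈ 516.
Year 2003: gap = -1.8 × (6.47 - 5.51) = -1.728%, loss ≈ 13086 × 1.728/100 ≈ 226.
Year 2004: gap = -1.8 × (6.5 - 5.51) = -1.782%, loss ≈ 13086 × 1.782/100 ≈ 233.
Total lost output = 751 + 516 + 226 + 233 = 1726 billion.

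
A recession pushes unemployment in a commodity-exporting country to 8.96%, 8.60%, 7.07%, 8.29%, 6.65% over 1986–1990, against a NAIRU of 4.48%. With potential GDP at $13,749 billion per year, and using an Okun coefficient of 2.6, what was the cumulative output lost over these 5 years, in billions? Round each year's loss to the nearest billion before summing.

Year 1986: gap = -2.6 × (8.96 - 4.48) = -11.648%, loss ≈ 13749 × 11.648/100 ≈ 1601.
Year 1987: gap = -2.6 × (8.6 - 4.48) = -10.712%, loss ≈ 13749 × 10.712/100 ≈ 1473.
Year 1988: gap = -2.6 × (7.07 - 4.48) = -6.734%, loss ≈ 13749 × 6.734/100 ≈ 926.
Year 1989: gap = -2.6 × (8.29 - 4.48) = -9.906%, loss ≈ 13749 × 9.906/100 ≈ 1362.
Year 1990: gap = -2.6 × (6.65 - 4.48) = -5.642%, loss ≈ 13749 × 5.642/100 ≈ 776.
Total lost output = 1601 + 1473 + 926 + 1362 + 776 = 6138 billion.

$6,138 billion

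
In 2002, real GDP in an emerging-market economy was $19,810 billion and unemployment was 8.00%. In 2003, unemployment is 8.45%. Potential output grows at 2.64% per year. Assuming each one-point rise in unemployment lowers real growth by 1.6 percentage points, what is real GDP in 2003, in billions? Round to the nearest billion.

Δu = 8.45 - 8 = 0.45 points.
Okun's law (growth form): g_Y = g_Y* - β × Δu = 2.64 - 1.6 × (0.45) = 2.64 - 0.72 = 1.92%.
Real GDP in the next year = 19810 × (1 + 1.92/100) = 19810 × 1.0192 ≈ 20190 billion.

$20,190 billion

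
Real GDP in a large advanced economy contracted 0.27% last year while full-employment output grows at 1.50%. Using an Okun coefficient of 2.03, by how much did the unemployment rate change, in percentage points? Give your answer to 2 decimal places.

0.87 percentage points

Growth-rate Okun's law: g_Y = g_Y* - β × Δu, so Δu = (g_Y* - g_Y)/β.
Δu = (1.5 + 0.27)/2.03 = 1.77/2.03 = 0.87 percentage points.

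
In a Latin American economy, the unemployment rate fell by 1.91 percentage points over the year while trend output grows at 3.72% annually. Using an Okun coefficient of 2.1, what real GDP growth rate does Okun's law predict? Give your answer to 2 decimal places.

7.73%

Growth-rate Okun's law: g_Y = g_Y* - β × Δu.
g_Y = 3.72 - 2.1 × (-1.91) = 3.72 + 4.011 = 7.731%, i.e. 7.73% to 2 d.p.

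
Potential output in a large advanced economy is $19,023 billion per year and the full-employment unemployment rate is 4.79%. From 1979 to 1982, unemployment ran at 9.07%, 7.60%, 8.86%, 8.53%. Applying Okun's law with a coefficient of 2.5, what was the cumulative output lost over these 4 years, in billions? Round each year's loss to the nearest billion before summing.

Year 1979: gap = -2.5 × (9.07 - 4.79) = -10.7%, loss ≈ 19023 × 10.7/100 ≈ 2035.
Year 1980: gap = -2.5 × (7.6 - 4.79) = -7.025%, loss ≈ 19023 × 7.025/100 ≈ 1336.
Year 1981: gap = -2.5 × (8.86 - 4.79) = -10.175%, loss ≈ 19023 × 10.175/100 ≈ 1936.
Year 1982: gap = -2.5 × (8.53 - 4.79) = -9.35%, loss ≈ 19023 × 9.35/100 ≈ 1779.
Total lost output = 2035 + 1336 + 1936 + 1779 = 7086 billion.

$7,086 billion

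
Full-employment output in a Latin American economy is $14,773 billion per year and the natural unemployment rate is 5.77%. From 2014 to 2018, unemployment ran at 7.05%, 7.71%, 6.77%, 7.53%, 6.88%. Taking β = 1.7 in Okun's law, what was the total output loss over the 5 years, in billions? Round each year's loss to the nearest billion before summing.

Year 2014: gap = -1.7 × (7.05 - 5.77) = -2.176%, loss ≈ 14773 × 2.176/100 ≈ 321.
Year 2015: gap = -1.7 × (7.71 - 5.77) = -3.298%, loss ≈ 14773 × 3.298/100 ≈ 487.
Year 2016: gap = -1.7 × (6.77 - 5.77) = -1.7%, loss ≈ 14773 × 1.7/100 ≈ 251.
Year 2017: gap = -1.7 × (7.53 - 5.77) = -2.992%, loss ≈ 14773 × 2.992/100 ≈ 442.
Year 2018: gap = -1.7 × (6.88 - 5.77) = -1.887%, loss ≈ 14773 × 1.887/100 ≈ 279.
Total lost output = 321 + 487 + 251 + 442 + 279 = 1780 billion.

$1,780 billion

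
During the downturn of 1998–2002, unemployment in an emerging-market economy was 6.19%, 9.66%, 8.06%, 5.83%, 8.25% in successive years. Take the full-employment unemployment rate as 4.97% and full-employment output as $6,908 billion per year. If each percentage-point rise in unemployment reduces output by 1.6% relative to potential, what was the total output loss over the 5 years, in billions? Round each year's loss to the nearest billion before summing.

Year 1998: gap = -1.6 × (6.19 - 4.97) = -1.952%, loss ≈ 6908 × 1.952/100 ≈ 135.
Year 1999: gap = -1.6 × (9.66 - 4.97) = -7.504%, loss ≈ 6908 × 7.504/100 ≈ 518.
Year 2000: gap = -1.6 × (8.06 - 4.97) = -4.944%, loss ≈ 6908 × 4.944/100 ≈ 342.
Year 2001: gap = -1.6 × (5.83 - 4.97) = -1.376%, loss ≈ 6908 × 1.376/100 ≈ 95.
Year 2002: gap = -1.6 × (8.25 - 4.97) = -5.248%, loss ≈ 6908 × 5.248/100 ≈ 363.
Total lost output = 135 + 518 + 342 + 95 + 363 = 1453 billion.

$1,453 billion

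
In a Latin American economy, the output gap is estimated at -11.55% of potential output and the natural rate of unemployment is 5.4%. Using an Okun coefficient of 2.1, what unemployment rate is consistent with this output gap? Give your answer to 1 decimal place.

From Okun's law, u - u* = -(output gap)/β = -(-11.55)/2.1 = 5.5 points.
So u = 5.4 + 5.5 = 10.9%.

10.9%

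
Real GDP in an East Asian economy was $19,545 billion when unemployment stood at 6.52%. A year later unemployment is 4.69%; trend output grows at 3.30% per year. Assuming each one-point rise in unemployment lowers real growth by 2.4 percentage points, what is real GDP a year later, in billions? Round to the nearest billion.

$21,048 billion

Δu = 4.69 - 6.52 = -1.83 points.
Okun's law (growth form): g_Y = g_Y* - β × Δu = 3.30 - 2.4 × (-1.83) = 3.3 + 4.392 = 7.692%.
Real GDP in the next year = 19545 × (1 + 7.692/100) = 19545 × 1.07692 ≈ 21048 billion.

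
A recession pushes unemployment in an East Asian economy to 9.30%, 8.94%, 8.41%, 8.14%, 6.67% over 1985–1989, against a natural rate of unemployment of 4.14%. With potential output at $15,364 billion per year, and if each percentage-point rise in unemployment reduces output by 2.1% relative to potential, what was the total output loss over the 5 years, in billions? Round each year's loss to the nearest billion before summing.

Year 1985: gap = -2.1 × (9.3 - 4.14) = -10.836%, loss ≈ 15364 × 10.836/100 ≈ 1665.
Year 1986: gap = -2.1 × (8.94 - 4.14) = -10.08%, loss ≈ 15364 × 10.08/100 ≈ 1549.
Year 1987: gap = -2.1 × (8.41 - 4.14) = -8.967%, loss ≈ 15364 × 8.967/100 ≈ 1378.
Year 1988: gap = -2.1 × (8.14 - 4.14) = -8.4%, loss ≈ 15364 × 8.4/100 ≈ 1291.
Year 1989: gap = -2.1 × (6.67 - 4.14) = -5.313%, loss ≈ 15364 × 5.313/100 ≈ 816.
Total lost output = 1665 + 1549 + 1378 + 1291 + 816 = 6699 billion.

$6,699 billion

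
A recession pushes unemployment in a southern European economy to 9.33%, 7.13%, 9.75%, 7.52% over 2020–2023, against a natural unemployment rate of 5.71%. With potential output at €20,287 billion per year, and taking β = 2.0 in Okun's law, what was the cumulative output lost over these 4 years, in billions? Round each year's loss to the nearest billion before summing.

€4,418 billion

Year 2020: gap = -2.0 × (9.33 - 5.71) = -7.24%, loss ≈ 20287 × 7.24/100 ≈ 1469.
Year 2021: gap = -2.0 × (7.13 - 5.71) = -2.84%, loss ≈ 20287 × 2.84/100 ≈ 576.
Year 2022: gap = -2.0 × (9.75 - 5.71) = -8.08%, loss ≈ 20287 × 8.08/100 ≈ 1639.
Year 2023: gap = -2.0 × (7.52 - 5.71) = -3.62%, loss ≈ 20287 × 3.62/100 ≈ 734.
Total lost output = 1469 + 576 + 1639 + 734 = 4418 billion.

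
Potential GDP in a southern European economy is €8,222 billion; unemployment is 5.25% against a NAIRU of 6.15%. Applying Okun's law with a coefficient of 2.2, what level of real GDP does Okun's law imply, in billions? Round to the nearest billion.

€8,385 billion

Unemployment gap = 5.25 - 6.15 = -0.9 points, so the output gap is -2.2 × (-0.9) = 1.98%.
Actual GDP = 8222 × (1 + 1.98/100) = 8222 × 1.0198 ≈ 8385 billion.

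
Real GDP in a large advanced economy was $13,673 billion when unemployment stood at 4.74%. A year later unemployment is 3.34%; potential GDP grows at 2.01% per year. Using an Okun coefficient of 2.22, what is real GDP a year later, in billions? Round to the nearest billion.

Δu = 3.34 - 4.74 = -1.4 points.
Okun's law (growth form): g_Y = g_Y* - β × Δu = 2.01 - 2.22 × (-1.40) = 2.01 + 3.108 = 5.118%.
Real GDP in the next year = 13673 × (1 + 5.118/100) = 13673 × 1.05118 ≈ 14373 billion.

$14,373 billion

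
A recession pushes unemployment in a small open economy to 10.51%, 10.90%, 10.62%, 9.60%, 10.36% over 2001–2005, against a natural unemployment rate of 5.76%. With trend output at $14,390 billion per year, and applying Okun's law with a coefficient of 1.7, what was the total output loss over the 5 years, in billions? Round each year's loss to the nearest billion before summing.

$5,672 billion

Year 2001: gap = -1.7 × (10.51 - 5.76) = -8.075%, loss ≈ 14390 × 8.075/100 ≈ 1162.
Year 2002: gap = -1.7 × (10.9 - 5.76) = -8.738%, loss ≈ 14390 × 8.738/100 ≈ 1257.
Year 2003: gap = -1.7 × (10.62 - 5.76) = -8.262%, loss ≈ 14390 × 8.262/100 ≈ 1189.
Year 2004: gap = -1.7 × (9.6 - 5.76) = -6.528%, loss ≈ 14390 × 6.528/100 ≈ 939.
Year 2005: gap = -1.7 × (10.36 - 5.76) = -7.82%, loss ≈ 14390 × 7.82/100 ≈ 1125.
Total lost output = 1162 + 1257 + 1189 + 939 + 1125 = 5672 billion.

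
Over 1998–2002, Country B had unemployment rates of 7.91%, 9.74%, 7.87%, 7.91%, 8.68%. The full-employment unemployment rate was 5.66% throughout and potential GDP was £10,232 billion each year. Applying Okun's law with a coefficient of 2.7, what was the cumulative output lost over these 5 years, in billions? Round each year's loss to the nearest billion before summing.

Year 1998: gap = -2.7 × (7.91 - 5.66) = -6.075%, loss ≈ 10232 × 6.075/100 ≈ 622.
Year 1999: gap = -2.7 × (9.74 - 5.66) = -11.016%, loss ≈ 10232 × 11.016/100 ≈ 1127.
Year 2000: gap = -2.7 × (7.87 - 5.66) = -5.967%, loss ≈ 10232 × 5.967/100 ≈ 611.
Year 2001: gap = -2.7 × (7.91 - 5.66) = -6.075%, loss ≈ 10232 × 6.075/100 ≈ 622.
Year 2002: gap = -2.7 × (8.68 - 5.66) = -8.154%, loss ≈ 10232 × 8.154/100 ≈ 834.
Total lost output = 622 + 1127 + 611 + 622 + 834 = 3816 billion.

£3,816 billion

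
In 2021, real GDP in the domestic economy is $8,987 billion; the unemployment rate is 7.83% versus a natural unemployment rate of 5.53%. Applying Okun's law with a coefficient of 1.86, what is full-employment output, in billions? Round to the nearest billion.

Unemployment gap = 7.83 - 5.53 = 2.3 points, so output gap = -1.86 × 2.3 = -4.278%.
Since Y = Y* × (1 + gap/100), Y* = 8987/0.95722 ≈ 9389 billion.

$9,389 billion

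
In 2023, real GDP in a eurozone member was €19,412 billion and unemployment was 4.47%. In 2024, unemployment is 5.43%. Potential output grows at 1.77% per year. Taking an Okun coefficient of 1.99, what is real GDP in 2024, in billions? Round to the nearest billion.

€19,385 billion

Δu = 5.43 - 4.47 = 0.96 points.
Okun's law (growth form): g_Y = g_Y* - β × Δu = 1.77 - 1.99 × (0.96) = 1.77 - 1.9104 = -0.1404%.
Real GDP in the next year = 19412 × (1 - 0.1404/100) = 19412 × 0.998596 ≈ 19385 billion.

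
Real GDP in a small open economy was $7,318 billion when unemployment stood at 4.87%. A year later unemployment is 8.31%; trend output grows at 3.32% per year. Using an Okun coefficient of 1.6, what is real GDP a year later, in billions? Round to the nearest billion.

$7,158 billion

Δu = 8.31 - 4.87 = 3.44 points.
Okun's law (growth form): g_Y = g_Y* - β × Δu = 3.32 - 1.6 × (3.44) = 3.32 - 5.504 = -2.184%.
Real GDP in the next year = 7318 × (1 - 2.184/100) = 7318 × 0.97816 ≈ 7158 billion.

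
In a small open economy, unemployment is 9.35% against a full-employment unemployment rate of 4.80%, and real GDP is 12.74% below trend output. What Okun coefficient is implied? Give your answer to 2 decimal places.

Okun's law: output gap = -β × (u - u*).
-12.74 = -β × (9.35 - 4.8) = -β × 4.55, so β = 12.74/4.55 = 2.80.

β ≈ 2.80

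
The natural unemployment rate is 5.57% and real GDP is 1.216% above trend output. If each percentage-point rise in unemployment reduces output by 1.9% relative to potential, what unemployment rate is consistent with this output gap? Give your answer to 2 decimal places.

4.93%

From Okun's law, u - u* = -(output gap)/β = -(1.216)/1.9 = -0.64 points.
So u = 5.57 - 0.64 = 4.93%.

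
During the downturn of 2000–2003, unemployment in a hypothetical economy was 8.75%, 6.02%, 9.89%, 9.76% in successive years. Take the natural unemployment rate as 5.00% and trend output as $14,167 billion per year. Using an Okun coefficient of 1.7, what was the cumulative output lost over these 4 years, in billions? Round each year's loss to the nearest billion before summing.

$3,473 billion

Year 2000: gap = -1.7 × (8.75 - 5) = -6.375%, loss ≈ 14167 × 6.375/100 ≈ 903.
Year 2001: gap = -1.7 × (6.02 - 5) = -1.734%, loss ≈ 14167 × 1.734/100 ≈ 246.
Year 2002: gap = -1.7 × (9.89 - 5) = -8.313%, loss ≈ 14167 × 8.313/100 ≈ 1178.
Year 2003: gap = -1.7 × (9.76 - 5) = -8.092%, loss ≈ 14167 × 8.092/100 ≈ 1146.
Total lost output = 903 + 246 + 1178 + 1146 = 3473 billion.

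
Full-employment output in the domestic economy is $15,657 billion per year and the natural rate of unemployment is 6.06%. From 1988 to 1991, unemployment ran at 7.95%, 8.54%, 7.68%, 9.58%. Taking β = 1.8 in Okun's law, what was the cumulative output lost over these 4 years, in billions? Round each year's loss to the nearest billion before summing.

$2,681 billion

Year 1988: gap = -1.8 × (7.95 - 6.06) = -3.402%, loss ≈ 15657 × 3.402/100 ≈ 533.
Year 1989: gap = -1.8 × (8.54 - 6.06) = -4.464%, loss ≈ 15657 × 4.464/100 ≈ 699.
Year 1990: gap = -1.8 × (7.68 - 6.06) = -2.916%, loss ≈ 15657 × 2.916/100 ≈ 457.
Year 1991: gap = -1.8 × (9.58 - 6.06) = -6.336%, loss ≈ 15657 × 6.336/100 ≈ 992.
Total lost output = 533 + 699 + 457 + 992 = 2681 billion.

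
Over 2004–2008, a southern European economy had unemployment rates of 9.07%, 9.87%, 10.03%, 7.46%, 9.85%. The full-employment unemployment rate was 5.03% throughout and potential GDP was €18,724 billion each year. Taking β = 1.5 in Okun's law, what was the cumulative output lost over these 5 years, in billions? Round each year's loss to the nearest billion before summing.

Year 2004: gap = -1.5 × (9.07 - 5.03) = -6.06%, loss ≈ 18724 × 6.06/100 ≈ 1135.
Year 2005: gap = -1.5 × (9.87 - 5.03) = -7.26%, loss ≈ 18724 × 7.26/100 ≈ 1359.
Year 2006: gap = -1.5 × (10.03 - 5.03) = -7.5%, loss ≈ 18724 × 7.5/100 ≈ 1404.
Year 2007: gap = -1.5 × (7.46 - 5.03) = -3.645%, loss ≈ 18724 × 3.645/100 ≈ 682.
Year 2008: gap = -1.5 × (9.85 - 5.03) = -7.23%, loss ≈ 18724 × 7.23/100 ≈ 1354.
Total lost output = 1135 + 1359 + 1404 + 682 + 1354 = 5934 billion.

€5,934 billion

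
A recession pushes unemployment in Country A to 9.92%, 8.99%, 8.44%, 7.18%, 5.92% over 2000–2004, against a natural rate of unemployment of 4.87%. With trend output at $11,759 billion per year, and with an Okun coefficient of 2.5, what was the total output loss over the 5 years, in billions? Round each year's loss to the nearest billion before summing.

$4,733 billion

Year 2000: gap = -2.5 × (9.92 - 4.87) = -12.625%, loss ≈ 11759 × 12.625/100 ≈ 1485.
Year 2001: gap = -2.5 × (8.99 - 4.87) = -10.3%, loss ≈ 11759 × 10.3/100 ≈ 1211.
Year 2002: gap = -2.5 × (8.44 - 4.87) = -8.925%, loss ≈ 11759 × 8.925/100 ≈ 1049.
Year 2003: gap = -2.5 × (7.18 - 4.87) = -5.775%, loss ≈ 11759 × 5.775/100 ≈ 679.
Year 2004: gap = -2.5 × (5.92 - 4.87) = -2.625%, loss ≈ 11759 × 2.625/100 ≈ 309.
Total lost output = 1485 + 1211 + 1049 + 679 + 309 = 4733 billion.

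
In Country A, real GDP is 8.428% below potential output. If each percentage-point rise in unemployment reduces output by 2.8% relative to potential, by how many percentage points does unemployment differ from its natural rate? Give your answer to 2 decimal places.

3.01 percentage points

Okun's law: output gap = -β × (u - u*), so u - u* = -(output gap)/β.
u - u* = -(-8.428)/2.8 = 3.01 percentage points.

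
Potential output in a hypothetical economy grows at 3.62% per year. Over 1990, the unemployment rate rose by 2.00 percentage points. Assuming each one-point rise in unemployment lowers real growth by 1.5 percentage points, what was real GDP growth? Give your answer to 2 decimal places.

Growth-rate Okun's law: g_Y = g_Y* - β × Δu.
g_Y = 3.62 - 1.5 × (2.00) = 3.62 - 3 = 0.62%, i.e. 0.62% to 2 d.p.

0.62%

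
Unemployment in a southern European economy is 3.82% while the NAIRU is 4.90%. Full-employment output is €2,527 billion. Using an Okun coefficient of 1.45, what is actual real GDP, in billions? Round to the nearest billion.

Unemployment gap = 3.82 - 4.9 = -1.08 points, so the output gap is -1.45 × (-1.08) = 1.566%.
Actual GDP = 2527 × (1 + 1.566/100) = 2527 × 1.01566 ≈ 2567 billion.

€2,567 billion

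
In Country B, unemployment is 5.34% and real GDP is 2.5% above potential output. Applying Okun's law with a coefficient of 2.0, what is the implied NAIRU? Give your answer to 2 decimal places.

6.59%

From Okun's law, u - u* = -(output gap)/β = -(2.5)/2.0 = -1.25 points.
So u* = 5.34 + 1.25 = 6.59%.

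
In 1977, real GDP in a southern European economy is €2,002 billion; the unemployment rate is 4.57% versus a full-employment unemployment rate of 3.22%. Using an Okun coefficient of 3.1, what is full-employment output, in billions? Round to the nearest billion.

€2,089 billion

Unemployment gap = 4.57 - 3.22 = 1.35 points, so output gap = -3.1 × 1.35 = -4.185%.
Since Y = Y* × (1 + gap/100), Y* = 2002/0.95815 ≈ 2089 billion.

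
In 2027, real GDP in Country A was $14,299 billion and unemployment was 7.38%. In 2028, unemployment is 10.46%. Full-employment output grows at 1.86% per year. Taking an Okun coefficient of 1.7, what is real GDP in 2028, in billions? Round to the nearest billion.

Δu = 10.46 - 7.38 = 3.08 points.
Okun's law (growth form): g_Y = g_Y* - β × Δu = 1.86 - 1.7 × (3.08) = 1.86 - 5.236 = -3.376%.
Real GDP in the next year = 14299 × (1 - 3.376/100) = 14299 × 0.96624 ≈ 13816 billion.

$13,816 billion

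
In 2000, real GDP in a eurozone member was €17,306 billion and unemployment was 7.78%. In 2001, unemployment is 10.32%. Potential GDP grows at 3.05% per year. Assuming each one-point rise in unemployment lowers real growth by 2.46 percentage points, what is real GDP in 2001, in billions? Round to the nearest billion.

Δu = 10.32 - 7.78 = 2.54 points.
Okun's law (growth form): g_Y = g_Y* - β × Δu = 3.05 - 2.46 × (2.54) = 3.05 - 6.2484 = -3.1984%.
Real GDP in the next year = 17306 × (1 - 3.1984/100) = 17306 × 0.968016 ≈ 16752 billion.

€16,752 billion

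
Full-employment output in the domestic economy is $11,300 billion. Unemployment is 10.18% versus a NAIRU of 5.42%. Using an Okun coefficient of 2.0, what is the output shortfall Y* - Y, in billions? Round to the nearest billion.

$1,076 billion

Output gap = -2.0 × (10.18 - 5.42) = -2 × 4.76 = -9.52%.
Actual GDP ≈ 11300 × 0.9048 ≈ 10224 billion, so the shortfall is 11300 - 10224 = 1076 billion.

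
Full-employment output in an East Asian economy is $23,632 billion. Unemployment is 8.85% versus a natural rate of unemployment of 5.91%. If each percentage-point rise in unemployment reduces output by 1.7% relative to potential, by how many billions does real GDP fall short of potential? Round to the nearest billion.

Output gap = -1.7 × (8.85 - 5.91) = -1.7 × 2.94 = -4.998%.
Actual GDP ≈ 23632 × 0.95002 ≈ 22451 billion, so the shortfall is 23632 - 22451 = 1181 billion.

$1,181 billion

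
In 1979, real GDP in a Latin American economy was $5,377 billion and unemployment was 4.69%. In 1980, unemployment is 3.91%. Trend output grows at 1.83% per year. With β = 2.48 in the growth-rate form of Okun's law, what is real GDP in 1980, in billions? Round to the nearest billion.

$5,579 billion

Δu = 3.91 - 4.69 = -0.78 points.
Okun's law (growth form): g_Y = g_Y* - β × Δu = 1.83 - 2.48 × (-0.78) = 1.83 + 1.9344 = 3.7644%.
Real GDP in the next year = 5377 × (1 + 3.7644/100) = 5377 × 1.037644 ≈ 5579 billion.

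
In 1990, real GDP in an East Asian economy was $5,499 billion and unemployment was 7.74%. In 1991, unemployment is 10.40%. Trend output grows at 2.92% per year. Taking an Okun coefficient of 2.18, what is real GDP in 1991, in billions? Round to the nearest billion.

$5,341 billion

Δu = 10.4 - 7.74 = 2.66 points.
Okun's law (growth form): g_Y = g_Y* - β × Δu = 2.92 - 2.18 × (2.66) = 2.92 - 5.7988 = -2.8788%.
Real GDP in the next year = 5499 × (1 - 2.8788/100) = 5499 × 0.971212 ≈ 5341 billion.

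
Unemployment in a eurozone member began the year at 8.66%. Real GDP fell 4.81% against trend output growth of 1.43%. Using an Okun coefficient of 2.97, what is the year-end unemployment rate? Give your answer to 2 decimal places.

10.76%

Growth-rate Okun's law: g_Y = g_Y* - β × Δu, so Δu = (g_Y* - g_Y)/β.
Δu = (1.43 + 4.81)/2.97 = 6.24/2.97 = 2.10 percentage points.
Year-end unemployment = 8.66 + 2.1 = 10.76%.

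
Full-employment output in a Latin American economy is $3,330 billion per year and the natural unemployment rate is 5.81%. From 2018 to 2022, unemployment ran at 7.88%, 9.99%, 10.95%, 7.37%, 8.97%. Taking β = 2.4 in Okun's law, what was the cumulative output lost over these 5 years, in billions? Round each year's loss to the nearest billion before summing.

Year 2018: gap = -2.4 × (7.88 - 5.81) = -4.968%, loss ≈ 3330 × 4.968/100 ≈ 165.
Year 2019: gap = -2.4 × (9.99 - 5.81) = -10.032%, loss ≈ 3330 × 10.032/100 ≈ 334.
Year 2020: gap = -2.4 × (10.95 - 5.81) = -12.336%, loss ≈ 3330 × 12.336/100 ≈ 411.
Year 2021: gap = -2.4 × (7.37 - 5.81) = -3.744%, loss ≈ 3330 × 3.744/100 ≈ 125.
Year 2022: gap = -2.4 × (8.97 - 5.81) = -7.584%, loss ≈ 3330 × 7.584/100 ≈ 253.
Total lost output = 165 + 334 + 411 + 125 + 253 = 1288 billion.

$1,288 billion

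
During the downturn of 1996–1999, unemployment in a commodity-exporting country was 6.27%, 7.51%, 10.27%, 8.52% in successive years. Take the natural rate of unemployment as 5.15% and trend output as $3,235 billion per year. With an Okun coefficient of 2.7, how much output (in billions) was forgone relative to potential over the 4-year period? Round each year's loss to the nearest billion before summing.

$1,045 billion

Year 1996: gap = -2.7 × (6.27 - 5.15) = -3.024%, loss ≈ 3235 × 3.024/100 ≈ 98.
Year 1997: gap = -2.7 × (7.51 - 5.15) = -6.372%, loss ≈ 3235 × 6.372/100 ≈ 206.
Year 1998: gap = -2.7 × (10.27 - 5.15) = -13.824%, loss ≈ 3235 × 13.824/100 ≈ 447.
Year 1999: gap = -2.7 × (8.52 - 5.15) = -9.099%, loss ≈ 3235 × 9.099/100 ≈ 294.
Total lost output = 98 + 206 + 447 + 294 = 1045 billion.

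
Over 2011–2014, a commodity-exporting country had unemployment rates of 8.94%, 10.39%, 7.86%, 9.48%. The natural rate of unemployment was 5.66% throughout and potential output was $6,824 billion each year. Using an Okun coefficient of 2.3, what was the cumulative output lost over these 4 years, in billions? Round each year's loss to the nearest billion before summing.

Year 2011: gap = -2.3 × (8.94 - 5.66) = -7.544%, loss ≈ 6824 × 7.544/100 ≈ 515.
Year 2012: gap = -2.3 × (10.39 - 5.66) = -10.879%, loss ≈ 6824 × 10.879/100 ≈ 742.
Year 2013: gap = -2.3 × (7.86 - 5.66) = -5.06%, loss ≈ 6824 × 5.06/100 ≈ 345.
Year 2014: gap = -2.3 × (9.48 - 5.66) = -8.786%, loss ≈ 6824 × 8.786/100 ≈ 600.
Total lost output = 515 + 742 + 345 + 600 = 2202 billion.

$2,202 billion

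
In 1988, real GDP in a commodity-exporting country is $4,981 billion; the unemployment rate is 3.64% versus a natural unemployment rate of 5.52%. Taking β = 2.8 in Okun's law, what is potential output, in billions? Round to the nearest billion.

Unemployment gap = 3.64 - 5.52 = -1.88 points, so output gap = -2.8 × (-1.88) = 5.264%.
Since Y = Y* × (1 + gap/100), Y* = 4981/1.05264 ≈ 4732 billion.

$4,732 billion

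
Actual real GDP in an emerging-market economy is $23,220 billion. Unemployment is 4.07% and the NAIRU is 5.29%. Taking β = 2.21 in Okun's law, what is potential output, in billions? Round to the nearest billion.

$22,610 billion

Unemployment gap = 4.07 - 5.29 = -1.22 points, so output gap = -2.21 × (-1.22) = 2.6962%.
Since Y = Y* × (1 + gap/100), Y* = 23220/1.026962 ≈ 22610 billion.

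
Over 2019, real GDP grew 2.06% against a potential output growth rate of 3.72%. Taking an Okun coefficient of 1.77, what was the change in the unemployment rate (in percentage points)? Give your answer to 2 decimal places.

Growth-rate Okun's law: g_Y = g_Y* - β × Δu, so Δu = (g_Y* - g_Y)/β.
Δu = (3.72 - 2.06)/1.77 = 1.66/1.77 = 0.94 percentage points.

0.94 percentage points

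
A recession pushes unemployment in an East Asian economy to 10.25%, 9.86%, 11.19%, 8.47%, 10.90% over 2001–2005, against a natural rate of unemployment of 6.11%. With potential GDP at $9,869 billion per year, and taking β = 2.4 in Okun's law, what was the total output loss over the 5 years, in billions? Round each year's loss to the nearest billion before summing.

$4,766 billion

Year 2001: gap = -2.4 × (10.25 - 6.11) = -9.936%, loss ≈ 9869 × 9.936/100 ≈ 981.
Year 2002: gap = -2.4 × (9.86 - 6.11) = -9%, loss ≈ 9869 × 9/100 ≈ 888.
Year 2003: gap = -2.4 × (11.19 - 6.11) = -12.192%, loss ≈ 9869 × 12.192/100 ≈ 1203.
Year 2004: gap = -2.4 × (8.47 - 6.11) = -5.664%, loss ≈ 9869 × 5.664/100 ≈ 559.
Year 2005: gap = -2.4 × (10.9 - 6.11) = -11.496%, loss ≈ 9869 × 11.496/100 ≈ 1135.
Total lost output = 981 + 888 + 1203 + 559 + 1135 = 4766 billion.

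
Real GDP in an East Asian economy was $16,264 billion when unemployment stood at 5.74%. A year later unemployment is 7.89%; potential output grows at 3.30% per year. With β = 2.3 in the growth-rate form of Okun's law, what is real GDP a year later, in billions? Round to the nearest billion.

Δu = 7.89 - 5.74 = 2.15 points.
Okun's law (growth form): g_Y = g_Y* - β × Δu = 3.30 - 2.3 × (2.15) = 3.3 - 4.945 = -1.645%.
Real GDP in the next year = 16264 × (1 - 1.645/100) = 16264 × 0.98355 ≈ 15996 billion.

$15,996 billion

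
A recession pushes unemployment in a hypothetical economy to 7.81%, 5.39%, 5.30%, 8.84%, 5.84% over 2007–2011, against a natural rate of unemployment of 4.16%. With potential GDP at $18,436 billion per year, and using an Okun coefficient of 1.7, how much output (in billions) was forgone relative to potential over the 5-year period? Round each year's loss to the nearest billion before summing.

$3,880 billion

Year 2007: gap = -1.7 × (7.81 - 4.16) = -6.205%, loss ≈ 18436 × 6.205/100 ≈ 1144.
Year 2008: gap = -1.7 × (5.39 - 4.16) = -2.091%, loss ≈ 18436 × 2.091/100 ≈ 385.
Year 2009: gap = -1.7 × (5.3 - 4.16) = -1.938%, loss ≈ 18436 × 1.938/100 ≈ 357.
Year 2010: gap = -1.7 × (8.84 - 4.16) = -7.956%, loss ≈ 18436 × 7.956/100 ≈ 1467.
Year 2011: gap = -1.7 × (5.84 - 4.16) = -2.856%, loss ≈ 18436 × 2.856/100 ≈ 527.
Total lost output = 1144 + 385 + 357 + 1467 + 527 = 3880 billion.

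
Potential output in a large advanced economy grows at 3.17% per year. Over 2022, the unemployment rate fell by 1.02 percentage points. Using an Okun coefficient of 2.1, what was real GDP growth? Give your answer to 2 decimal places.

Growth-rate Okun's law: g_Y = g_Y* - β × Δu.
g_Y = 3.17 - 2.1 × (-1.02) = 3.17 + 2.142 = 5.312%, i.e. 5.31% to 2 d.p.

5.31%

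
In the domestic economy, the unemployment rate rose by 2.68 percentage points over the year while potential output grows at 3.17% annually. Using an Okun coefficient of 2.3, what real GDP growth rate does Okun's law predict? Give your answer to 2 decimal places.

Growth-rate Okun's law: g_Y = g_Y* - β × Δu.
g_Y = 3.17 - 2.3 × (2.68) = 3.17 - 6.164 = -2.994%, i.e. -2.99% to 2 d.p.

-2.99%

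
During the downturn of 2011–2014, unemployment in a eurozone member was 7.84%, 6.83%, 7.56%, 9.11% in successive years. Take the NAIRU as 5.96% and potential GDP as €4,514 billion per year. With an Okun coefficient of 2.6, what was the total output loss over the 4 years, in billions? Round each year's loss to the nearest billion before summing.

€881 billion

Year 2011: gap = -2.6 × (7.84 - 5.96) = -4.888%, loss ≈ 4514 × 4.888/100 ≈ 221.
Year 2012: gap = -2.6 × (6.83 - 5.96) = -2.262%, loss ≈ 4514 × 2.262/100 ≈ 102.
Year 2013: gap = -2.6 × (7.56 - 5.96) = -4.16%, loss ≈ 4514 × 4.16/100 ≈ 188.
Year 2014: gap = -2.6 × (9.11 - 5.96) = -8.19%, loss ≈ 4514 × 8.19/100 ≈ 370.
Total lost output = 221 + 102 + 188 + 370 = 881 billion.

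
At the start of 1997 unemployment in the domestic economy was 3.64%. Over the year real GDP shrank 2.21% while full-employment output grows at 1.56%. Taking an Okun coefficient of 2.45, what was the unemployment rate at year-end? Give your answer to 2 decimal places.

Growth-rate Okun's law: g_Y = g_Y* - β × Δu, so Δu = (g_Y* - g_Y)/β.
Δu = (1.56 + 2.21)/2.45 = 3.77/2.45 = 1.54 percentage points.
Year-end unemployment = 3.64 + 1.54 = 5.18%.

5.18%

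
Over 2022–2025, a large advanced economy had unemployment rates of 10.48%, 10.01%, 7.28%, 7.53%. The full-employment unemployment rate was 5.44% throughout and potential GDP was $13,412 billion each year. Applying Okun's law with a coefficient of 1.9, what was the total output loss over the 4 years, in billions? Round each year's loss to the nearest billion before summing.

Year 2022: gap = -1.9 × (10.48 - 5.44) = -9.576%, loss ≈ 13412 × 9.576/100 ≈ 1284.
Year 2023: gap = -1.9 × (10.01 - 5.44) = -8.683%, loss ≈ 13412 × 8.683/100 ≈ 1165.
Year 2024: gap = -1.9 × (7.28 - 5.44) = -3.496%, loss ≈ 13412 × 3.496/100 ≈ 469.
Year 2025: gap = -1.9 × (7.53 - 5.44) = -3.971%, loss ≈ 13412 × 3.971/100 ≈ 533.
Total lost output = 1284 + 1165 + 469 + 533 = 3451 billion.

$3,451 billion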